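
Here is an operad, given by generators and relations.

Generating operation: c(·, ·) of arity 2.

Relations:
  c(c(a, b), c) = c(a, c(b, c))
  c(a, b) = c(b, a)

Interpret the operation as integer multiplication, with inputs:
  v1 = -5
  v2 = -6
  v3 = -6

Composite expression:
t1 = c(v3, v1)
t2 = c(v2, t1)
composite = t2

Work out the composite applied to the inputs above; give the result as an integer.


-180

c(v3, v1) = 30
c(v2, c(v3, v1)) = -180


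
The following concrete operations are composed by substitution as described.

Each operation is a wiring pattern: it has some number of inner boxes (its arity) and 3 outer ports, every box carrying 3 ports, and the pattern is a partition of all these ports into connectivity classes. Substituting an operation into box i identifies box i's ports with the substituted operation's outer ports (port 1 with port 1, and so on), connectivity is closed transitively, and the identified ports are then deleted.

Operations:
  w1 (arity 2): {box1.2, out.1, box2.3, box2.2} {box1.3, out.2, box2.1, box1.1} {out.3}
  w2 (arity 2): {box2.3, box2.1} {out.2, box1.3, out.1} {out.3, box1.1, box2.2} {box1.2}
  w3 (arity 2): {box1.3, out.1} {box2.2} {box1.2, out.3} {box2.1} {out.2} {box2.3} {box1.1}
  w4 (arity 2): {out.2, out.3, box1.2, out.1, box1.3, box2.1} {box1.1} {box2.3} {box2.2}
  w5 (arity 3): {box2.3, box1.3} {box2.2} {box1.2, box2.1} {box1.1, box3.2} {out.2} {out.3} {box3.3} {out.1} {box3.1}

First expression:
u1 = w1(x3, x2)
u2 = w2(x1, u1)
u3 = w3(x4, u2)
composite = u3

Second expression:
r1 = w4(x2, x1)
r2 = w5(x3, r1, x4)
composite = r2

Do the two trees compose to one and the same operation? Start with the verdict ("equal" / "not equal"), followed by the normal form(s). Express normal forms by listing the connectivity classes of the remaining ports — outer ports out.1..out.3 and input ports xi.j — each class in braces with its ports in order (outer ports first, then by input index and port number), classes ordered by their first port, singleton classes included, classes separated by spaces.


not equal; the first gives {out.1, x4.3} {out.2} {out.3, x4.2} {x1.1, x2.1, x3.1, x3.3} {x1.2} {x1.3} {x2.2, x2.3, x3.2} {x4.1} and the second {out.1} {out.2} {out.3} {x1.1, x2.2, x2.3, x3.2, x3.3} {x1.2} {x1.3} {x2.1} {x3.1, x4.2} {x4.1} {x4.3}

Reducing the first expression gives {out.1, x4.3} {out.2} {out.3, x4.2} {x1.1, x2.1, x3.1, x3.3} {x1.2} {x1.3} {x2.2, x2.3, x3.2} {x4.1}
Reducing the second expression gives {out.1} {out.2} {out.3} {x1.1, x2.2, x2.3, x3.2, x3.3} {x1.2} {x1.3} {x2.1} {x3.1, x4.2} {x4.1} {x4.3}
No match — not equal.


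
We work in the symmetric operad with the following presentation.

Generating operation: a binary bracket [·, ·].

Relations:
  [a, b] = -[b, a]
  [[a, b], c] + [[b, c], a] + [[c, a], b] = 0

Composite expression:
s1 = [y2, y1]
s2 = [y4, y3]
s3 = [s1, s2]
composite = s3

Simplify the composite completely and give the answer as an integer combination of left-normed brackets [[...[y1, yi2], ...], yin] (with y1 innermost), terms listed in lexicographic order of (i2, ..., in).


[[[y1, y2], y3], y4] - [[[y1, y2], y4], y3]

Skip Jacobi rewriting: expand, keep y1-initial words, read off terms.
Composite bracket: [[y2, y1], [y4, y3]]
Under [a, b] = ab - ba we get 8 signed associative words (2^3 = 8).
Keep just the words that open with y1:
  from y1y2y3y4, sign +1: term +[[[y1, y2], y3], y4]
  from y1y2y4y3, sign -1: term -[[[y1, y2], y4], y3]


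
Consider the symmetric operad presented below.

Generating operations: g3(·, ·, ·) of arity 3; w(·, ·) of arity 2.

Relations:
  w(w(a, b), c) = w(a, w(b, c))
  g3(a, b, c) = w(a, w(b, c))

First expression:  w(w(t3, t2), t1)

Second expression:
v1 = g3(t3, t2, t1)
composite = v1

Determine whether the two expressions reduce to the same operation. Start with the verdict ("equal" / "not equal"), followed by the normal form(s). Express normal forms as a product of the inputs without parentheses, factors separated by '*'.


equal: each reduces to t3 * t2 * t1


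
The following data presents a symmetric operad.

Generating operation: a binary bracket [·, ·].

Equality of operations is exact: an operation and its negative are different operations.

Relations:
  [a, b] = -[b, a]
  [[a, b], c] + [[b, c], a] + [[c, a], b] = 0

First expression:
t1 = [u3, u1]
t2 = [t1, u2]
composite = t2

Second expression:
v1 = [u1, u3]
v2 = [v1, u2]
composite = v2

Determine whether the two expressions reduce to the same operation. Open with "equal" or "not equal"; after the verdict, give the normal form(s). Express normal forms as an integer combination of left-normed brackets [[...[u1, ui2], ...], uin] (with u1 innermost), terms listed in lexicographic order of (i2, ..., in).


not equal; the first gives -[[u1, u3], u2] and the second [[u1, u3], u2]


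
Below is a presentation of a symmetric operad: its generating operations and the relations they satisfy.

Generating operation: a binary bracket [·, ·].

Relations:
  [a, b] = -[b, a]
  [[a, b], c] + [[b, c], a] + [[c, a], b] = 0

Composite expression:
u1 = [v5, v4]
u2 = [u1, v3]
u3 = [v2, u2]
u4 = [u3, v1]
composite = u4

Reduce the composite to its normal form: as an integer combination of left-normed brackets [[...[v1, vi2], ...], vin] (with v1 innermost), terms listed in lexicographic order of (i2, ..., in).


A multilinear Lie element is pinned by v1-initial words (v1 innermost).
Composite bracket: [[v2, [[v5, v4], v3]], v1]
Full expansion: 16 signed words from ab - ba (2^4 = 16).
Coefficients come from the v1-initial words:
  from v1v2v3v4v5, sign -1: term -[[[[v1, v2], v3], v4], v5]
  from v1v2v3v5v4, sign +1: term +[[[[v1, v2], v3], v5], v4]
  from v1v2v4v5v3, sign +1: term +[[[[v1, v2], v4], v5], v3]
  from v1v2v5v4v3, sign -1: term -[[[[v1, v2], v5], v4], v3]
  from v1v3v4v5v2, sign +1: term +[[[[v1, v3], v4], v5], v2]
  from v1v3v5v4v2, sign -1: term -[[[[v1, v3], v5], v4], v2]
  from v1v4v5v3v2, sign -1: term -[[[[v1, v4], v5], v3], v2]
  from v1v5v4v3v2, sign +1: term +[[[[v1, v5], v4], v3], v2]

-[[[[v1, v2], v3], v4], v5] + [[[[v1, v2], v3], v5], v4] + [[[[v1, v2], v4], v5], v3] - [[[[v1, v2], v5], v4], v3] + [[[[v1, v3], v4], v5], v2] - [[[[v1, v3], v5], v4], v2] - [[[[v1, v4], v5], v3], v2] + [[[[v1, v5], v4], v3], v2]


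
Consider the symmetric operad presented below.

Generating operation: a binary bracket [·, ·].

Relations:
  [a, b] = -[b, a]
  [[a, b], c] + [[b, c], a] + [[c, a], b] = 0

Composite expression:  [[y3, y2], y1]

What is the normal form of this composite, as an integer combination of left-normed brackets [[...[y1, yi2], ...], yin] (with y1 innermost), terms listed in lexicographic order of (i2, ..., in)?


[[y1, y2], y3] - [[y1, y3], y2]

Antisymmetry and Jacobi reduce to y1-anchored left-normed brackets.
Composite bracket: [[y3, y2], y1]
Full expansion: 4 signed words from ab - ba (2^2 = 4).
Words beginning with y1 determine it all:
  y1y2y3 appears with sign +1, giving the term +[[y1, y2], y3]
  y1y3y2 appears with sign -1, giving the term -[[y1, y3], y2]


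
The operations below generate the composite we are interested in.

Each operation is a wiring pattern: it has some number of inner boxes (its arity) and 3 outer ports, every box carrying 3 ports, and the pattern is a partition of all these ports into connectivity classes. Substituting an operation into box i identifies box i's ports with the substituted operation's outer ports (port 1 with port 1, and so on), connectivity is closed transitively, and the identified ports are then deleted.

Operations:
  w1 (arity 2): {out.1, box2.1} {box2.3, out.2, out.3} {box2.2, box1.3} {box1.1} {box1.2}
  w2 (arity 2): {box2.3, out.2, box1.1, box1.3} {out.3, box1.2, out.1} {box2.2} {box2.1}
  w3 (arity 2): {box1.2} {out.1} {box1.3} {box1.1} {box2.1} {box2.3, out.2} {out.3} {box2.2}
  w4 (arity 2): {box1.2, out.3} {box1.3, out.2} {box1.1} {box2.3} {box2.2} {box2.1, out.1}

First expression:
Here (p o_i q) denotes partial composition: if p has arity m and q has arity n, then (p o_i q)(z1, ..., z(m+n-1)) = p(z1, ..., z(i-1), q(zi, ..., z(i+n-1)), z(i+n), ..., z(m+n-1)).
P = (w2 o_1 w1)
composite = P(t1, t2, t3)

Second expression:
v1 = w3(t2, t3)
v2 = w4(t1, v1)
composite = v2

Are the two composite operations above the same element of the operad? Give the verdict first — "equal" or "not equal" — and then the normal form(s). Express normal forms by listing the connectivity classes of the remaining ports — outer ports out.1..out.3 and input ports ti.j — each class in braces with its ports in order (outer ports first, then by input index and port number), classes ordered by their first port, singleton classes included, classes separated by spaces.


not equal; first: {out.1, out.2, out.3, t2.1, t2.3, t3.3} {t1.1} {t1.2} {t1.3, t2.2} {t3.1} {t3.2}; second: {out.1} {out.2, t1.3} {out.3, t1.2} {t1.1} {t2.1} {t2.2} {t2.3} {t3.1} {t3.2} {t3.3}

The first expression reduces to {out.1, out.2, out.3, t2.1, t2.3, t3.3} {t1.1} {t1.2} {t1.3, t2.2} {t3.1} {t3.2}
The second expression reduces to {out.1} {out.2, t1.3} {out.3, t1.2} {t1.1} {t2.1} {t2.2} {t2.3} {t3.1} {t3.2} {t3.3}
The normal forms differ: not equal.


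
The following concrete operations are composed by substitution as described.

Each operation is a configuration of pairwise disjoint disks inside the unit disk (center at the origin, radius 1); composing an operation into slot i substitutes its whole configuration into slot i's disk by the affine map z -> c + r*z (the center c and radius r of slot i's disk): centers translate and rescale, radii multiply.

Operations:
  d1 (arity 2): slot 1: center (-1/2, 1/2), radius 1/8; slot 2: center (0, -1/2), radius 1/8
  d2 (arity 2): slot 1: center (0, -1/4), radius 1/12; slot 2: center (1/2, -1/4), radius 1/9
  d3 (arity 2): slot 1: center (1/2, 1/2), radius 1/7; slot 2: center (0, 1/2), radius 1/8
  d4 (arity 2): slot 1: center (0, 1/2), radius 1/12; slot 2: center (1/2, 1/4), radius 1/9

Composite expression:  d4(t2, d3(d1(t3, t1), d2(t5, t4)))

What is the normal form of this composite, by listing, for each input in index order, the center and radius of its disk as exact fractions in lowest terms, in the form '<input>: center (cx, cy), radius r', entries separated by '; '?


Each t-disk chains the slot maps above it in d4; radii multiply.
t2 passes through 1 substitution, ending at center (0, 1/2), radius 1/12
t3 passes through 3 substitutions, ending at center (23/42, 79/252), radius 1/504
t1 passes through 3 substitutions, ending at center (5/9, 25/84), radius 1/504
t5 passes through 3 substitutions, ending at center (1/2, 29/96), radius 1/864
t4 passes through 3 substitutions, ending at center (73/144, 29/96), radius 1/648

t1: center (5/9, 25/84), radius 1/504; t2: center (0, 1/2), radius 1/12; t3: center (23/42, 79/252), radius 1/504; t4: center (73/144, 29/96), radius 1/648; t5: center (1/2, 29/96), radius 1/864


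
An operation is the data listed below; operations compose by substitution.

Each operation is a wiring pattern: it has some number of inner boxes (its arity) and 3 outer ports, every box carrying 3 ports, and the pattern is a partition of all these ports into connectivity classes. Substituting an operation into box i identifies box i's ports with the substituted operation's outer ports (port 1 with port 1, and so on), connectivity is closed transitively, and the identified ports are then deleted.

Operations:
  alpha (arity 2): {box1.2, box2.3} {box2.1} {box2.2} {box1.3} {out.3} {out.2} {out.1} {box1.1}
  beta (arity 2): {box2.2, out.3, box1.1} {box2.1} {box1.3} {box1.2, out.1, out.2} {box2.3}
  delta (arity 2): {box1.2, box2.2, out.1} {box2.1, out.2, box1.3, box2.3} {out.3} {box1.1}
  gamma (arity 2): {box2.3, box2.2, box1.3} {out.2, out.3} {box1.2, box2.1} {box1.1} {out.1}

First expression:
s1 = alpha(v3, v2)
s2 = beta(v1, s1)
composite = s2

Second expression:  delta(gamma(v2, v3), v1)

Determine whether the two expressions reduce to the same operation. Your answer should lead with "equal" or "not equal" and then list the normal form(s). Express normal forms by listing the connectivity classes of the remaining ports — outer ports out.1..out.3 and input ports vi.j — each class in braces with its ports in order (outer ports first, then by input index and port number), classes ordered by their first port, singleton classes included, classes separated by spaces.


not equal; the first gives {out.1, out.2, v1.2} {out.3, v1.1} {v1.3} {v2.1} {v2.2} {v2.3, v3.2} {v3.1} {v3.3} and the second {out.1, out.2, v1.1, v1.2, v1.3} {out.3} {v2.1} {v2.2, v3.1} {v2.3, v3.2, v3.3}

In normal form, the first expression is {out.1, out.2, v1.2} {out.3, v1.1} {v1.3} {v2.1} {v2.2} {v2.3, v3.2} {v3.1} {v3.3}
In normal form, the second expression is {out.1, out.2, v1.1, v1.2, v1.3} {out.3} {v2.1} {v2.2, v3.1} {v2.3, v3.2, v3.3}
They disagree, so not equal.


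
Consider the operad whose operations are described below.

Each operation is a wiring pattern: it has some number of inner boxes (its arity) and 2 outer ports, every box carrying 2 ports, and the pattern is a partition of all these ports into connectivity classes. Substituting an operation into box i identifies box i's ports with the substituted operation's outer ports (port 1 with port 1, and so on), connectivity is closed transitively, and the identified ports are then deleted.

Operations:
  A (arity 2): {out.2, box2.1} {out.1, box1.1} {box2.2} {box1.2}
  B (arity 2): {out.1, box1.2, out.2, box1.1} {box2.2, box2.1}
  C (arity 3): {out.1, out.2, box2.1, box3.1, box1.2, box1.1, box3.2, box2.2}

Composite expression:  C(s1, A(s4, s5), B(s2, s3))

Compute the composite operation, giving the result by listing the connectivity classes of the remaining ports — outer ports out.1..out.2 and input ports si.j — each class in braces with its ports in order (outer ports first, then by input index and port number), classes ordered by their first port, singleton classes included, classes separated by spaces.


{out.1, out.2, s1.1, s1.2, s2.1, s2.2, s4.1, s5.1} {s3.1, s3.2} {s4.2} {s5.2}

Substituting into C glues patterns; closure does the rest.
the subtree at A composes to {out.1, s4.1} {out.2, s5.1} {s4.2} {s5.2} on (s4, s5); out.j = own outer ports
the subtree at B composes to {out.1, out.2, s2.1, s2.2} {s3.1, s3.2} on (s2, s3); out.j = own outer ports
the subtree at C composes to {out.1, out.2, s1.1, s1.2, s2.1, s2.2, s4.1, s5.1} {s3.1, s3.2} {s4.2} {s5.2} on (s1, s4, s5, s2, s3); out.j = own outer ports


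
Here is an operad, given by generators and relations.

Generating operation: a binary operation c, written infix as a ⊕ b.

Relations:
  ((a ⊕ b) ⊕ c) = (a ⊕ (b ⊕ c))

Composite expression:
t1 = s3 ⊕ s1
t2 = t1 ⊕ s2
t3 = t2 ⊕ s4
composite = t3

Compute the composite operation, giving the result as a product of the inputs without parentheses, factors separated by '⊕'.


Associativity of c dissolves the nesting; only the s-input order survives.
(s3 ⊕ s1) collapses to s3 ⊕ s1
((s3 ⊕ s1) ⊕ s2) collapses to s3 ⊕ s1 ⊕ s2
(((s3 ⊕ s1) ⊕ s2) ⊕ s4) collapses to s3 ⊕ s1 ⊕ s2 ⊕ s4

s3 ⊕ s1 ⊕ s2 ⊕ s4


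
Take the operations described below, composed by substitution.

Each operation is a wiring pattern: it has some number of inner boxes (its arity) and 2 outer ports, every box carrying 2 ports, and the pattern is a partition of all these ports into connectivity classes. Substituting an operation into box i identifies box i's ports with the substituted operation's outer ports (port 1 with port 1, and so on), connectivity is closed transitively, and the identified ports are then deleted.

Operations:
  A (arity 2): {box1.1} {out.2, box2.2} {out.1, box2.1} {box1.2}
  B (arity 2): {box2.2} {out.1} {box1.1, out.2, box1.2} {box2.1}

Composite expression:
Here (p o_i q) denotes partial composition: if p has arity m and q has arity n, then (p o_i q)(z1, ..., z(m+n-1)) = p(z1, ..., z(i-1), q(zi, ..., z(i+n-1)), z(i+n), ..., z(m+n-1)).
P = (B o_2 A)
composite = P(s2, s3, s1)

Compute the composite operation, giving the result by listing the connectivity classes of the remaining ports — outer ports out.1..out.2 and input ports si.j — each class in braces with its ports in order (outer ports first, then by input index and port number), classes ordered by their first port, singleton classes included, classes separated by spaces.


{out.1} {out.2, s2.1, s2.2} {s1.1} {s1.2} {s3.1} {s3.2}

After gluing at B, chains via deleted ports link the s-ports.
the subtree at A composes to {out.1, s1.1} {out.2, s1.2} {s3.1} {s3.2} on (s3, s1); out.j = own outer ports
the subtree at B composes to {out.1} {out.2, s2.1, s2.2} {s1.1} {s1.2} {s3.1} {s3.2} on (s2, s3, s1); out.j = own outer ports


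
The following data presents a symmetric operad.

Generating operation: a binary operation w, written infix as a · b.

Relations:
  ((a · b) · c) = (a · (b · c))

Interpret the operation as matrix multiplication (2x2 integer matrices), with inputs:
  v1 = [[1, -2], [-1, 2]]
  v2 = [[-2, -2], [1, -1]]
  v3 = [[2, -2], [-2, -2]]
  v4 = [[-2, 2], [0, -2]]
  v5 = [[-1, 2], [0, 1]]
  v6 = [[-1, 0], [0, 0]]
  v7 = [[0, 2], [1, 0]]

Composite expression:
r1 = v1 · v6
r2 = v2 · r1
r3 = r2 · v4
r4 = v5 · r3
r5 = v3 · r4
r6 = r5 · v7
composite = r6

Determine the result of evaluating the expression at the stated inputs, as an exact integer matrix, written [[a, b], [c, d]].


[[-8, 16], [24, -48]]

(v1 · v6) = [[-1, 0], [1, 0]]
(v2 · (v1 · v6)) = [[0, 0], [-2, 0]]
((v2 · (v1 · v6)) · v4) = [[0, 0], [4, -4]]
(v5 · ((v2 · (v1 · v6)) · v4)) = [[8, -8], [4, -4]]
(v3 · (v5 · ((v2 · (v1 · v6)) · v4))) = [[8, -8], [-24, 24]]
((v3 · (v5 · ((v2 · (v1 · v6)) · v4))) · v7) = [[-8, 16], [24, -48]]


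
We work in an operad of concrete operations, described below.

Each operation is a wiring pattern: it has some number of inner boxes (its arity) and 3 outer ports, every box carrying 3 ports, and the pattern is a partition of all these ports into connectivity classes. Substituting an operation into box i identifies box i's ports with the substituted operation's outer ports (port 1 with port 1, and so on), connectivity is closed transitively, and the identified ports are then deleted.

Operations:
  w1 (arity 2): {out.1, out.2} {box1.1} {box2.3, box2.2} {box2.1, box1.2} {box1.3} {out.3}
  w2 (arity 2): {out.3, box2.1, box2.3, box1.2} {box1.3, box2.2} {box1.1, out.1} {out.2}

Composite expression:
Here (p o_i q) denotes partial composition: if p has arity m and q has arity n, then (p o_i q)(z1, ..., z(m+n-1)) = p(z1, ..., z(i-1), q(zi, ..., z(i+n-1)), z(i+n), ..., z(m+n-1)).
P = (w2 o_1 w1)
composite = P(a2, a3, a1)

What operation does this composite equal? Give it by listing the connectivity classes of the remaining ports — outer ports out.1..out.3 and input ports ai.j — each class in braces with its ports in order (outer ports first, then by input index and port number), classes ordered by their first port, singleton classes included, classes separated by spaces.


{out.1, out.3, a1.1, a1.3} {out.2} {a1.2} {a2.1} {a2.2, a3.1} {a2.3} {a3.2, a3.3}

Reachability decides: close wires over w2-identified ports.
the subtree at w1 composes to {out.1, out.2} {out.3} {a2.1} {a2.2, a3.1} {a2.3} {a3.2, a3.3} on (a2, a3); out.j = own outer ports
the subtree at w2 composes to {out.1, out.3, a1.1, a1.3} {out.2} {a1.2} {a2.1} {a2.2, a3.1} {a2.3} {a3.2, a3.3} on (a2, a3, a1); out.j = own outer ports


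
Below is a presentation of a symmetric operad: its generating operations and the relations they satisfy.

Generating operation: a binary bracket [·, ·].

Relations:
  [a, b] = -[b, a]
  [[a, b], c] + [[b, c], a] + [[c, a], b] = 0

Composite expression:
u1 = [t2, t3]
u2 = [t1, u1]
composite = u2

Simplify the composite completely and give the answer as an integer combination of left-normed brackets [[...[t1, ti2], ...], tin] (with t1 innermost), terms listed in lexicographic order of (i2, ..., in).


Expand each bracket as ab - ba; the t1-initial words give the coefficients.
Composite bracket: [t1, [t2, t3]]
Expanding via [a, b] = ab - ba: 4 signed words (2^2 = 4).
Keep just the words that open with t1:
  t1t2t3 (sign +1) contributes +[[t1, t2], t3]
  t1t3t2 (sign -1) contributes -[[t1, t3], t2]

[[t1, t2], t3] - [[t1, t3], t2]


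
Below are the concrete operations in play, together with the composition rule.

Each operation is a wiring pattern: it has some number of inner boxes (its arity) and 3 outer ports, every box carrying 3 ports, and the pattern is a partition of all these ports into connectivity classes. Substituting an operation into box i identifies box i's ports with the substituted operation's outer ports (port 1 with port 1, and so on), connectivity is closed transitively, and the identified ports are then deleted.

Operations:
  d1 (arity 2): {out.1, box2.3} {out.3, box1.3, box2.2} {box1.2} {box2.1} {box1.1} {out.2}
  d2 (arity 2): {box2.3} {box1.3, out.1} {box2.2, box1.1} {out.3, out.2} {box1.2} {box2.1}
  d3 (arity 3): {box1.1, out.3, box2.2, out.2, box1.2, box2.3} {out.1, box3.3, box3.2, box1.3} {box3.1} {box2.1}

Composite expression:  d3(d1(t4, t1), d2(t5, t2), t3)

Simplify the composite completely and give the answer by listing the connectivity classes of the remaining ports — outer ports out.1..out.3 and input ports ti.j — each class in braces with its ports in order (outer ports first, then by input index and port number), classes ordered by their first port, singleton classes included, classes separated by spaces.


{out.1, t1.2, t3.2, t3.3, t4.3} {out.2, out.3, t1.3} {t1.1} {t2.1} {t2.2, t5.1} {t2.3} {t3.1} {t4.1} {t4.2} {t5.2} {t5.3}

After gluing at d3, chains via deleted ports link the t-ports.
stage d1: inputs (t4, t1), connectivity {out.1, t1.3} {out.2} {out.3, t1.2, t4.3} {t1.1} {t4.1} {t4.2}, out.j its boundary
stage d2: inputs (t5, t2), connectivity {out.1, t5.3} {out.2, out.3} {t2.1} {t2.2, t5.1} {t2.3} {t5.2}, out.j its boundary
stage d3: inputs (t4, t1, t5, t2, t3), connectivity {out.1, t1.2, t3.2, t3.3, t4.3} {out.2, out.3, t1.3} {t1.1} {t2.1} {t2.2, t5.1} {t2.3} {t3.1} {t4.1} {t4.2} {t5.2} {t5.3}, out.j its boundary


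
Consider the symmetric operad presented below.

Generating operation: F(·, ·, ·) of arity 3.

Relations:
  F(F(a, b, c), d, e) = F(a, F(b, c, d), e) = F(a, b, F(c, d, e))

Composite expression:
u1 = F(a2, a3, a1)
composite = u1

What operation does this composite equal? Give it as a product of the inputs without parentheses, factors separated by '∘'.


a2 ∘ a3 ∘ a1

Key point: F is associative — brackets drop, the a-order remains.
F(a2, a3, a1) collapses to a2 ∘ a3 ∘ a1


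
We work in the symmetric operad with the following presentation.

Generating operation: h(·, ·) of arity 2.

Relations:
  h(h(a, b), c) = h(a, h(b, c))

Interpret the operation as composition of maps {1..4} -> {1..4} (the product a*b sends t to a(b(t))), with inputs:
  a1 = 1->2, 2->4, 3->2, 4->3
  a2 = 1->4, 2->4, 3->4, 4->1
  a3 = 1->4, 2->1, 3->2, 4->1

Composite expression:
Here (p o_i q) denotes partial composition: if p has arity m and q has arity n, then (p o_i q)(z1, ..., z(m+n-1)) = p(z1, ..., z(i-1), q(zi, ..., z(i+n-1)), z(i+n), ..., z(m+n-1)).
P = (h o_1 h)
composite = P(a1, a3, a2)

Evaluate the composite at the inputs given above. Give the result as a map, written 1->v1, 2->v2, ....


1->2, 2->2, 3->2, 4->3

h(a1, a3) = 1->3, 2->2, 3->4, 4->2
h(h(a1, a3), a2) = 1->2, 2->2, 3->2, 4->3


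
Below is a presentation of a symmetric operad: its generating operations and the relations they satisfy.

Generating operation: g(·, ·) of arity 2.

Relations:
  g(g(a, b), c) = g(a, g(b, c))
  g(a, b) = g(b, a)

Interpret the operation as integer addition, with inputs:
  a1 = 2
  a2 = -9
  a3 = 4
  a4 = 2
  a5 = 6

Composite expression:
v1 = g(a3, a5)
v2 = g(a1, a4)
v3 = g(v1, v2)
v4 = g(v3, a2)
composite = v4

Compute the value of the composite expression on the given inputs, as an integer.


5

g(a3, a5) = 10
g(a1, a4) = 4
g(g(a3, a5), g(a1, a4)) = 14
g(g(g(a3, a5), g(a1, a4)), a2) = 5


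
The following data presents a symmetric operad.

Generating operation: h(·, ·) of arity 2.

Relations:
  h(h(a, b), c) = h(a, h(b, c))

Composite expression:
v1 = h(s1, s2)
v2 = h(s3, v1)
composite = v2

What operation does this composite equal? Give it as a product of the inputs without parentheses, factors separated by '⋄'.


Every regrouping of h is equal, so read the s-inputs in written order.
h(s1, s2) linearizes to s1 ⋄ s2
h(s3, h(s1, s2)) linearizes to s3 ⋄ s1 ⋄ s2

s3 ⋄ s1 ⋄ s2


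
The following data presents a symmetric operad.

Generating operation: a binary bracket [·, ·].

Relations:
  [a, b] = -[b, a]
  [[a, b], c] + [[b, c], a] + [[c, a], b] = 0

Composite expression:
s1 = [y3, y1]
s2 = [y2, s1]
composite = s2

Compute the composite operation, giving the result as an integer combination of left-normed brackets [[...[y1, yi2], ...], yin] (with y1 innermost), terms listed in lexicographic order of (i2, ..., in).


Antisymmetry and Jacobi reduce to y1-anchored left-normed brackets.
Composite bracket: [y2, [y3, y1]]
Full expansion: 4 signed words from ab - ba (2^2 = 4).
The y1-initial words carry the normal form:
  y1y3y2 (sign +1) contributes +[[y1, y3], y2]

[[y1, y3], y2]


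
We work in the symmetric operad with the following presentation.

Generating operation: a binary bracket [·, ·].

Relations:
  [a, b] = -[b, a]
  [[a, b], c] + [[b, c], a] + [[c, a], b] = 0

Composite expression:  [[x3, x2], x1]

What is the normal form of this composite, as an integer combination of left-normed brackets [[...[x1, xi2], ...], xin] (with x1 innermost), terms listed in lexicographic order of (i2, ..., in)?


[[x1, x2], x3] - [[x1, x3], x2]

Expand each bracket as ab - ba; the x1-initial words give the coefficients.
Composite bracket: [[x3, x2], x1]
Full expansion: 4 signed words from ab - ba (2^2 = 4).
Keep just the words that open with x1:
  x1x2x3 appears with sign +1, giving the term +[[x1, x2], x3]
  x1x3x2 appears with sign -1, giving the term -[[x1, x3], x2]


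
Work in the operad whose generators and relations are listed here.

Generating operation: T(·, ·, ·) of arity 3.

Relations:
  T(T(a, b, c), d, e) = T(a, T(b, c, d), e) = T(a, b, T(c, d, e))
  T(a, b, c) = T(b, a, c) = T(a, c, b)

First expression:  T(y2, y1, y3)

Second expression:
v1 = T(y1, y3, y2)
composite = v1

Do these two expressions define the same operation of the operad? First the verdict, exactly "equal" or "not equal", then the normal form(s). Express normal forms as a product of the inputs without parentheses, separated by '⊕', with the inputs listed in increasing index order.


equal; the common form is y1 ⊕ y2 ⊕ y3

The first expression, normalized: y1 ⊕ y2 ⊕ y3
The second expression, normalized: y1 ⊕ y2 ⊕ y3
The normal forms match — equal.


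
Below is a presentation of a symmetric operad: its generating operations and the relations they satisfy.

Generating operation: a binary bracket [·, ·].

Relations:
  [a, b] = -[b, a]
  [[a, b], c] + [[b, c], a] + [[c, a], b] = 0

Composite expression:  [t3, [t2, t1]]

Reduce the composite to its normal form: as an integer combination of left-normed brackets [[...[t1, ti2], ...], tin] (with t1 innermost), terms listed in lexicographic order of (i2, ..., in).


[[t1, t2], t3]


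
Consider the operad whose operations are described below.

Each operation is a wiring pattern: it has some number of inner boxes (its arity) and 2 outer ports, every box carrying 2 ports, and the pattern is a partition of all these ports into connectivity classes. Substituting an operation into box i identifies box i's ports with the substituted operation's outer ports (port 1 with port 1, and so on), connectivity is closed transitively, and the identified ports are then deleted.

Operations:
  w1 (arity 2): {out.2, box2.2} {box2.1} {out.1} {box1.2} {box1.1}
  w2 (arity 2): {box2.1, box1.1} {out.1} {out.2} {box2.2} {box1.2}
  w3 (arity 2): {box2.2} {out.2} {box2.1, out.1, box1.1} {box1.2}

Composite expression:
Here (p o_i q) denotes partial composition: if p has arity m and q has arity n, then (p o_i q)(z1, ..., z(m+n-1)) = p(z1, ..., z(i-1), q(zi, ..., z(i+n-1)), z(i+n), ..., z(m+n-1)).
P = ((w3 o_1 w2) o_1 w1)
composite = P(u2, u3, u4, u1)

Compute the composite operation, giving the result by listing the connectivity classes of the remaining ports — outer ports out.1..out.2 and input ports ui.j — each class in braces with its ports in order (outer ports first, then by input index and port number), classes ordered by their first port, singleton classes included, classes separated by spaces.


Reachability decides: close wires over w3-identified ports.
after w1, the pattern on (u2, u3) reads {out.1} {out.2, u3.2} {u2.1} {u2.2} {u3.1} (out.j = its outer ports)
after w2, the pattern on (u2, u3, u4) reads {out.1} {out.2} {u2.1} {u2.2} {u3.1} {u3.2} {u4.1} {u4.2} (out.j = its outer ports)
after w3, the pattern on (u2, u3, u4, u1) reads {out.1, u1.1} {out.2} {u1.2} {u2.1} {u2.2} {u3.1} {u3.2} {u4.1} {u4.2} (out.j = its outer ports)

{out.1, u1.1} {out.2} {u1.2} {u2.1} {u2.2} {u3.1} {u3.2} {u4.1} {u4.2}


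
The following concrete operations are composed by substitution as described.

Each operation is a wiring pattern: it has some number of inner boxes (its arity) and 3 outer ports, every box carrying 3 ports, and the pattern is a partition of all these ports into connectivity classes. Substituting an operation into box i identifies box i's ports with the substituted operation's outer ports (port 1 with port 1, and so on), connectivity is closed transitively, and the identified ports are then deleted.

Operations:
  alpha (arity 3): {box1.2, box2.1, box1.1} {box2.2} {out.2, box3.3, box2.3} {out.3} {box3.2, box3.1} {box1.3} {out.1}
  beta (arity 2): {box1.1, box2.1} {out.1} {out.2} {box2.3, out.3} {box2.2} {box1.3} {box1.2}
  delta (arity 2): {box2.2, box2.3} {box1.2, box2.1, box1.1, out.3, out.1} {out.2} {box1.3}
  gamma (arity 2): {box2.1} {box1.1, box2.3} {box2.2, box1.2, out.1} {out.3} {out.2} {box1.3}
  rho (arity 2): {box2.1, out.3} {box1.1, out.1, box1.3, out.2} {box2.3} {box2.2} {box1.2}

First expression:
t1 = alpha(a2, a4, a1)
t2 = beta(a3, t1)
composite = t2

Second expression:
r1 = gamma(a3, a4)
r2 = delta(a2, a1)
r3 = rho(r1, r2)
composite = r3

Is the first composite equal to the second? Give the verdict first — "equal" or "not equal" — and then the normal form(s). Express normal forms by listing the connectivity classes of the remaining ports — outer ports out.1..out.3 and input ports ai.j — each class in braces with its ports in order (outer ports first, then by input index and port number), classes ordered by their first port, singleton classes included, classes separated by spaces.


The first composite normalizes to {out.1} {out.2} {out.3} {a1.1, a1.2} {a1.3, a4.3} {a2.1, a2.2, a4.1} {a2.3} {a3.1} {a3.2} {a3.3} {a4.2}
The second composite normalizes to {out.1, out.2, a3.2, a4.2} {out.3, a1.1, a2.1, a2.2} {a1.2, a1.3} {a2.3} {a3.1, a4.3} {a3.3} {a4.1}
The forms do not match — not equal.

not equal; first: {out.1} {out.2} {out.3} {a1.1, a1.2} {a1.3, a4.3} {a2.1, a2.2, a4.1} {a2.3} {a3.1} {a3.2} {a3.3} {a4.2}; second: {out.1, out.2, a3.2, a4.2} {out.3, a1.1, a2.1, a2.2} {a1.2, a1.3} {a2.3} {a3.1, a4.3} {a3.3} {a4.1}


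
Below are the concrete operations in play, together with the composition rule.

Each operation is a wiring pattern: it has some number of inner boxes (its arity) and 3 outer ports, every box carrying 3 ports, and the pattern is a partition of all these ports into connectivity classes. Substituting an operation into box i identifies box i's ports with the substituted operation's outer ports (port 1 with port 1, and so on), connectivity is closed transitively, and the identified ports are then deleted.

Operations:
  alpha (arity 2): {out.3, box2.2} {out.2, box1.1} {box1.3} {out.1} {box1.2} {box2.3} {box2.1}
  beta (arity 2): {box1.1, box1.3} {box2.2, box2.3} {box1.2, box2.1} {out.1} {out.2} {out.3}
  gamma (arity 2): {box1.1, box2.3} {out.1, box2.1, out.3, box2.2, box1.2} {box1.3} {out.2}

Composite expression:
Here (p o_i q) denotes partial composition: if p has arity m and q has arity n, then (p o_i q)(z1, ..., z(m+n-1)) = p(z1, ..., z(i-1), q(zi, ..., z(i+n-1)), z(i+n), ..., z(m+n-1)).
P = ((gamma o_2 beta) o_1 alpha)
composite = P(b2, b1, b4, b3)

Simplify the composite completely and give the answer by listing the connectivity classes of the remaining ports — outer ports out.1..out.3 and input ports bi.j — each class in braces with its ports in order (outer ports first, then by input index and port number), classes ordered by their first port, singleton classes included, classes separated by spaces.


Reachability decides: close wires over gamma-identified ports.
the subtree at alpha composes to {out.1} {out.2, b2.1} {out.3, b1.2} {b1.1} {b1.3} {b2.2} {b2.3} on (b2, b1); out.j = own outer ports
the subtree at beta composes to {out.1} {out.2} {out.3} {b3.1, b4.2} {b3.2, b3.3} {b4.1, b4.3} on (b4, b3); out.j = own outer ports
the subtree at gamma composes to {out.1, out.3, b2.1} {out.2} {b1.1} {b1.2} {b1.3} {b2.2} {b2.3} {b3.1, b4.2} {b3.2, b3.3} {b4.1, b4.3} on (b2, b1, b4, b3); out.j = own outer ports

{out.1, out.3, b2.1} {out.2} {b1.1} {b1.2} {b1.3} {b2.2} {b2.3} {b3.1, b4.2} {b3.2, b3.3} {b4.1, b4.3}


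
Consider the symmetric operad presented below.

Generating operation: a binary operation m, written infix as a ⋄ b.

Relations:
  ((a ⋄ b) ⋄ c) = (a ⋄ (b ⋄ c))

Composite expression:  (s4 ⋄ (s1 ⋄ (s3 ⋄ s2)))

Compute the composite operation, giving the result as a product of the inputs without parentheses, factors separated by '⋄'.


s4 ⋄ s1 ⋄ s3 ⋄ s2


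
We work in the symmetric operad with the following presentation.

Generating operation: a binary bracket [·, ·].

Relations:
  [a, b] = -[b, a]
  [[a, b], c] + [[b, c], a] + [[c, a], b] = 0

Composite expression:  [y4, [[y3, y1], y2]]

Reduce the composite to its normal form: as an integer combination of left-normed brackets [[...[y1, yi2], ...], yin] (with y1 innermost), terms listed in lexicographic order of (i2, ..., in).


[[[y1, y3], y2], y4]


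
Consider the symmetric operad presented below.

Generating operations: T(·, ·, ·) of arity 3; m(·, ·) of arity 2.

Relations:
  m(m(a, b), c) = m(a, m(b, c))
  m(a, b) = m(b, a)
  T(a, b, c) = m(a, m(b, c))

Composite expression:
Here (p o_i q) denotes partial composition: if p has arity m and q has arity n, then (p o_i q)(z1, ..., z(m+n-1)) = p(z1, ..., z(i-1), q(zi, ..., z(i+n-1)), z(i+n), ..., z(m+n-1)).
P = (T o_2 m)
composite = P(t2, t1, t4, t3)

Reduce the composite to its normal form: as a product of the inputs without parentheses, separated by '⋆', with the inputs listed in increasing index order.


t1 ⋆ t2 ⋆ t3 ⋆ t4

Both nesting and order wash out for T; what remains is which t's occur.
m(t1, t4) spells out as t1 ⋆ t4
T(t2, m(t1, t4), t3) spells out as t2 ⋆ t1 ⋆ t4 ⋆ t3
reordering the factors by index: t1 ⋆ t2 ⋆ t3 ⋆ t4


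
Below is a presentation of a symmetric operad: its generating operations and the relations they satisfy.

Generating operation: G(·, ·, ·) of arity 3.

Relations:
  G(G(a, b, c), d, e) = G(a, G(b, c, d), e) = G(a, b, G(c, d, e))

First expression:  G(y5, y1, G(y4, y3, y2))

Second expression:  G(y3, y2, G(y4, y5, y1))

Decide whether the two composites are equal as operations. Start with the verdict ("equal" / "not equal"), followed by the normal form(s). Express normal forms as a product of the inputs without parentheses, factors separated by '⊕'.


In normal form, the first expression is y5 ⊕ y1 ⊕ y4 ⊕ y3 ⊕ y2
In normal form, the second expression is y3 ⊕ y2 ⊕ y4 ⊕ y5 ⊕ y1
Different reductions; not equal.

not equal; first: y5 ⊕ y1 ⊕ y4 ⊕ y3 ⊕ y2; second: y3 ⊕ y2 ⊕ y4 ⊕ y5 ⊕ y1


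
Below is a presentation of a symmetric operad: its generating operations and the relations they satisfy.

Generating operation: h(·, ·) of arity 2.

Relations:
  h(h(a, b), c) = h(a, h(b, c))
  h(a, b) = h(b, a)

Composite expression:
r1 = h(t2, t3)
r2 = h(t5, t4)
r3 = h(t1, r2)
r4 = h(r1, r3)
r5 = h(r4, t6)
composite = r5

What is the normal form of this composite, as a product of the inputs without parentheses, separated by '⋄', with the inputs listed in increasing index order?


Both nesting and order wash out for h; what remains is which t's occur.
h(t2, t3) unparenthesizes to t2 ⋄ t3
h(t5, t4) unparenthesizes to t5 ⋄ t4
h(t1, h(t5, t4)) unparenthesizes to t1 ⋄ t5 ⋄ t4
h(h(t2, t3), h(t1, h(t5, t4))) unparenthesizes to t2 ⋄ t3 ⋄ t1 ⋄ t5 ⋄ t4
h(h(h(t2, t3), h(t1, h(t5, t4))), t6) unparenthesizes to t2 ⋄ t3 ⋄ t1 ⋄ t5 ⋄ t4 ⋄ t6
commutativity sorts the factors: t1 ⋄ t2 ⋄ t3 ⋄ t4 ⋄ t5 ⋄ t6

t1 ⋄ t2 ⋄ t3 ⋄ t4 ⋄ t5 ⋄ t6


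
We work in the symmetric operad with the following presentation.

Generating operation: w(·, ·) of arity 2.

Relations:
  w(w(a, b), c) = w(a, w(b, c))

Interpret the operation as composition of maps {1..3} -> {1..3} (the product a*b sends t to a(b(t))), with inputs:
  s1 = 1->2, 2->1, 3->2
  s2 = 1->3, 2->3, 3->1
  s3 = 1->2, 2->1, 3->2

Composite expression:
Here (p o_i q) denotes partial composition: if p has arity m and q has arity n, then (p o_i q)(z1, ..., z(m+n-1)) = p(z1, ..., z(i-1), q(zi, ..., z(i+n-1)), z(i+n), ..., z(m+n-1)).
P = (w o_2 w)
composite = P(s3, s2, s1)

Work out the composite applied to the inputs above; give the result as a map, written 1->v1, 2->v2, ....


w(s2, s1) = 1->3, 2->3, 3->3
w(s3, w(s2, s1)) = 1->2, 2->2, 3->2

1->2, 2->2, 3->2


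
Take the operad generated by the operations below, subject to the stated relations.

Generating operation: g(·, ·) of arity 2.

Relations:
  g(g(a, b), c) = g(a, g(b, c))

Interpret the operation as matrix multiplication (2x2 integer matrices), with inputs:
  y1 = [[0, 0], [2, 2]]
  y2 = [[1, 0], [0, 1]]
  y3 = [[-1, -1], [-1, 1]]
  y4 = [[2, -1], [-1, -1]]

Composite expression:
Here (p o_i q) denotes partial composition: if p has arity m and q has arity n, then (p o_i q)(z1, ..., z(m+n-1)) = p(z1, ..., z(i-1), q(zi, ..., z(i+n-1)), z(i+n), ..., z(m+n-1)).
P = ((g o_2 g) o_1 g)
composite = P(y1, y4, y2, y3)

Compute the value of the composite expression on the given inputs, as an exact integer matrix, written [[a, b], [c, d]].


[[0, 0], [2, -6]]

g(y1, y4) = [[0, 0], [2, -4]]
g(y2, y3) = [[-1, -1], [-1, 1]]
g(g(y1, y4), g(y2, y3)) = [[0, 0], [2, -6]]


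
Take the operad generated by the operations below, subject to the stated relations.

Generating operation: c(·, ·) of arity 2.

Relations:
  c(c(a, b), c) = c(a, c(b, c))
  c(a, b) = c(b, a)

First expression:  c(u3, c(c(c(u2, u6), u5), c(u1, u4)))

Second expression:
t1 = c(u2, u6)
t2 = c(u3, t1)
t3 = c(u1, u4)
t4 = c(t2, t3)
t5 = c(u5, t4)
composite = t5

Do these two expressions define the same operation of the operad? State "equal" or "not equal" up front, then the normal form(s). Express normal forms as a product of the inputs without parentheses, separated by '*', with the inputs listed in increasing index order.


In normal form, the first expression is u1 * u2 * u3 * u4 * u5 * u6
In normal form, the second expression is u1 * u2 * u3 * u4 * u5 * u6
Same normal form: equal.

equal: each reduces to u1 * u2 * u3 * u4 * u5 * u6


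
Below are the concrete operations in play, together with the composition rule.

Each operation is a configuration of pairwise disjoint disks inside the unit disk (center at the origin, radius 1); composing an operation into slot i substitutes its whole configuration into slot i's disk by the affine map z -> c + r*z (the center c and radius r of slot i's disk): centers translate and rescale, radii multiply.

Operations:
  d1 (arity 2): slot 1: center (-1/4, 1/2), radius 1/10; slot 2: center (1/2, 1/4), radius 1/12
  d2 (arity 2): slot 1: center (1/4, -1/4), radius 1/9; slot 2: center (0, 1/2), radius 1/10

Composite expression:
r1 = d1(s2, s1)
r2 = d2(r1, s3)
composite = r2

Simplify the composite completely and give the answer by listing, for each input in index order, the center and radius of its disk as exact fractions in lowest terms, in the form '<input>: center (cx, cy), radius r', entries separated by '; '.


Affine substitution under d2: radii multiply and s-centers shift.
s2 passes through 2 substitutions, ending at center (2/9, -7/36), radius 1/90
s1 passes through 2 substitutions, ending at center (11/36, -2/9), radius 1/108
s3 passes through 1 substitution, ending at center (0, 1/2), radius 1/10

s1: center (11/36, -2/9), radius 1/108; s2: center (2/9, -7/36), radius 1/90; s3: center (0, 1/2), radius 1/10
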